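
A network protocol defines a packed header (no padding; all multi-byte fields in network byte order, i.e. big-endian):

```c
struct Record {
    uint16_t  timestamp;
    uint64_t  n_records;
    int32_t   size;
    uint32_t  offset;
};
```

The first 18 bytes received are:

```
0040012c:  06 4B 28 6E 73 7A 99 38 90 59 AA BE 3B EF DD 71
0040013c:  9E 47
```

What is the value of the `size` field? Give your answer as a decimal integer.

`size` follows `timestamp` (2 B), `n_records` (8 B), so it starts at offset 2 + 8 = 10 and occupies 4 bytes.
Bytes at offsets 10..13: AA BE 3B EF.
In big-endian order the high byte comes first in memory.
The bytes are already most-significant first: 0xAABE3BEF.
Top bit is set, so as a signed 32-bit value this is 0xAABE3BEF − 2^32 = -1430373393.

-1430373393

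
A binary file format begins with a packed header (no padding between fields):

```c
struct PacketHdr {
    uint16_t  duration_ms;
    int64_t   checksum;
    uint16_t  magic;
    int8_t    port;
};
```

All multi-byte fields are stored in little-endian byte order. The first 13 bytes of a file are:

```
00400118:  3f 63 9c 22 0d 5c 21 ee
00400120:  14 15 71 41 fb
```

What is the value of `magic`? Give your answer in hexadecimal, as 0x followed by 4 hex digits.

0x4171

`magic` follows `duration_ms` (2 B), `checksum` (8 B), so it starts at offset 2 + 8 = 10 and occupies 2 bytes.
Bytes at offsets 10..11: 71 41.
In little-endian order the low byte comes first in memory.
Reassemble most-significant byte first: 41 71 → 0x4171.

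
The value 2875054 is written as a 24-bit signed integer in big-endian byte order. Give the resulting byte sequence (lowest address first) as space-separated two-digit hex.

2B DE AE

2875054 in hexadecimal, padded to 24 bits, is 0x2BDEAE.
Split into bytes (most-significant first): 2B DE AE.
Big-endian stores the most-significant byte at the lowest address.
So the memory order matches the most-significant-first order: 2B DE AE.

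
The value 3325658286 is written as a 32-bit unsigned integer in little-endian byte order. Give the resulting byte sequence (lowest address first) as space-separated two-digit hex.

AE 84 39 C6

3325658286 in hexadecimal, padded to 32 bits, is 0xC63984AE.
Split into bytes (most-significant first): C6 39 84 AE.
Little-endian: lowest address holds the least-significant byte.
So at ascending addresses the bytes are AE 84 39 C6.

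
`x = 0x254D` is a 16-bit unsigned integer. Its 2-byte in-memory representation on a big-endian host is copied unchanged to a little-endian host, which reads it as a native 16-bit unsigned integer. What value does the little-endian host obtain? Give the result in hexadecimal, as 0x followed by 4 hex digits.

0x4D25

Stored big-endian, the bytes at ascending addresses are 25 4D.
Read back as little-endian, the first byte is least significant, giving 0x4D25.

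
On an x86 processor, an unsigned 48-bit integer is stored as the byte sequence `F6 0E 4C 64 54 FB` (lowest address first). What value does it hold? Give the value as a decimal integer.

276339878530806

In little-endian order the low byte comes first in memory.
Reassemble most-significant byte first: FB 54 64 4C 0E F6 → 0xFB54644C0EF6.
0xFB54644C0EF6 = 276339878530806.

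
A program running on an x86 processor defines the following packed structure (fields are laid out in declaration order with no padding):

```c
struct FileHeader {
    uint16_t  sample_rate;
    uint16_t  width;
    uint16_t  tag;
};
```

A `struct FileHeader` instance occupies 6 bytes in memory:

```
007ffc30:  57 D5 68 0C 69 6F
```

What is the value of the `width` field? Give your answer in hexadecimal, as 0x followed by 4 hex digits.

0x0C68

`width` follows `sample_rate` (2 bytes), so it starts at byte offset 2 and occupies 2 bytes.
Bytes at offsets 2..3: 68 0C.
Little-endian: lowest address holds the least-significant byte.
Reassemble most-significant byte first: 0C 68 → 0x0C68.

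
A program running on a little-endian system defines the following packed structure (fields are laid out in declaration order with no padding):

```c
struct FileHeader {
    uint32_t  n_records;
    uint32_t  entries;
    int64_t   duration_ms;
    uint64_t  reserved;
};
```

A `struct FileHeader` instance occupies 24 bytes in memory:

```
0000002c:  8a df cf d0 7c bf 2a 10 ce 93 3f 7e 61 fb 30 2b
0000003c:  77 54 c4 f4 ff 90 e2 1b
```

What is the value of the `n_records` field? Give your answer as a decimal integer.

3503284106

`n_records` is the first field, at byte offset 0, occupying 4 bytes.
Bytes at offsets 0..3: 8A DF CF D0.
Little-endian stores the least-significant byte at the lowest address.
Reassemble most-significant byte first: D0 CF DF 8A → 0xD0CFDF8A.
0xD0CFDF8A = 3503284106.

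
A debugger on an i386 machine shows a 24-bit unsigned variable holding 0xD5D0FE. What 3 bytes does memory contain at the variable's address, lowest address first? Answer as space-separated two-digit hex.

FE D0 D5

Split into bytes (most-significant first): D5 D0 FE.
In little-endian order the low byte comes first in memory.
So at ascending addresses the bytes are FE D0 D5.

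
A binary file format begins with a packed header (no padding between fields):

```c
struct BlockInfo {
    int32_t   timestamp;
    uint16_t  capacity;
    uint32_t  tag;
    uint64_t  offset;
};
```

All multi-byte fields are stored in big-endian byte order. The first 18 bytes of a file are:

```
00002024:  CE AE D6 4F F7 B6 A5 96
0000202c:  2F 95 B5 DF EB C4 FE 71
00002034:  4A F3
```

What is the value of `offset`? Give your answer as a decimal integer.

`offset` follows `timestamp` (4 B), `capacity` (2 B), `tag` (4 B), so it starts at offset 4 + 2 + 4 = 10 and occupies 8 bytes.
Bytes at offsets 10..17: B5 DF EB C4 FE 71 4A F3.
In big-endian order the high byte comes first in memory.
The bytes are already most-significant first: 0xB5DFEBC4FE714AF3.
0xB5DFEBC4FE714AF3 = 13105452671986387699.

13105452671986387699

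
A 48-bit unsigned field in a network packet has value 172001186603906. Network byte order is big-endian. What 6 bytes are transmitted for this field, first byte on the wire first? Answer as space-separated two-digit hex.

172001186603906 in hexadecimal, padded to 48 bits, is 0x9C6F25A0E382.
Split into bytes (most-significant first): 9C 6F 25 A0 E3 82.
Big-endian stores the most-significant byte at the lowest address.
So the memory order matches the most-significant-first order: 9C 6F 25 A0 E3 82.

9C 6F 25 A0 E3 82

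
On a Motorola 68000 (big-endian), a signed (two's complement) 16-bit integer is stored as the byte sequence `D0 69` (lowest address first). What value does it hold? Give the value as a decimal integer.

-12183

In big-endian order the high byte comes first in memory.
The bytes are already most-significant first: 0xD069.
Top bit is set, so as a signed 16-bit value this is 0xD069 − 2^16 = -12183.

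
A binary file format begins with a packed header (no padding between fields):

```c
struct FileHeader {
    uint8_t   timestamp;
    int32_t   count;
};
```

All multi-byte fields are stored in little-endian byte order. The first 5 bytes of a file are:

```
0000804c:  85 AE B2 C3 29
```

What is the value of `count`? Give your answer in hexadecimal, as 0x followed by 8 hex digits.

`count` follows `timestamp` (1 byte), so it starts at byte offset 1 and occupies 4 bytes.
Bytes at offsets 1..4: AE B2 C3 29.
Little-endian stores the least-significant byte at the lowest address.
Reassemble most-significant byte first: 29 C3 B2 AE → 0x29C3B2AE.

0x29C3B2AE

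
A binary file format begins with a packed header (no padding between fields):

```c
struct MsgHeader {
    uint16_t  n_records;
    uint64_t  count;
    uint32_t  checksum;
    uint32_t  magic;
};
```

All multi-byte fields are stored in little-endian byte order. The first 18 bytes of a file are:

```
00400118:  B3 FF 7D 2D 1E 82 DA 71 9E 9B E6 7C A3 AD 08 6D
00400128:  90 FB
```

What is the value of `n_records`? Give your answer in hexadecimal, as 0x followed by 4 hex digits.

`n_records` is the first field, at byte offset 0, occupying 2 bytes.
Bytes at offsets 0..1: B3 FF.
In little-endian order the low byte comes first in memory.
Reassemble most-significant byte first: FF B3 → 0xFFB3.

0xFFB3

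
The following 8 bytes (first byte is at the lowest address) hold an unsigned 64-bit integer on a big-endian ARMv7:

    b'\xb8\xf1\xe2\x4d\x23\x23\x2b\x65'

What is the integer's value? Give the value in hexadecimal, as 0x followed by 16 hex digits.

Big-endian: lowest address holds the most-significant byte.
The bytes are already most-significant first: 0xB8F1E24D23232B65.

0xB8F1E24D23232B65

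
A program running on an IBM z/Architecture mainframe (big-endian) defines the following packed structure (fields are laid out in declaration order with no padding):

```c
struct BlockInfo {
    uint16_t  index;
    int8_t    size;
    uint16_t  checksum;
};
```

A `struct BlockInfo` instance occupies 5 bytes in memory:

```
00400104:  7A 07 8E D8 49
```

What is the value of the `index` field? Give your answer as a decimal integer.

`index` is the first field, at byte offset 0, occupying 2 bytes.
Bytes at offsets 0..1: 7A 07.
Big-endian stores the most-significant byte at the lowest address.
The bytes are already most-significant first: 0x7A07.
0x7A07 = 31239.

31239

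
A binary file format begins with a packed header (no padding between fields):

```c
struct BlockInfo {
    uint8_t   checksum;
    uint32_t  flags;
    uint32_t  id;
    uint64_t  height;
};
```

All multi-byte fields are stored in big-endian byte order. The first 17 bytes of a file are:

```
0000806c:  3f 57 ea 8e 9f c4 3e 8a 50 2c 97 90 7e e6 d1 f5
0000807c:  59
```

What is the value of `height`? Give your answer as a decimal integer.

`height` follows `checksum` (1 B), `flags` (4 B), `id` (4 B), so it starts at offset 1 + 4 + 4 = 9 and occupies 8 bytes.
Bytes at offsets 9..16: 2C 97 90 7E E6 D1 F5 59.
In big-endian order the high byte comes first in memory.
The bytes are already most-significant first: 0x2C97907EE6D1F559.
0x2C97907EE6D1F559 = 3213195733864936793.

3213195733864936793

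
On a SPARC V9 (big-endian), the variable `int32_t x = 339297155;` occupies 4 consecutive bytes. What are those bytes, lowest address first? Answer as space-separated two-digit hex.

14 39 43 83

339297155 in hexadecimal, padded to 32 bits, is 0x14394383.
Split into bytes (most-significant first): 14 39 43 83.
Big-endian stores the most-significant byte at the lowest address.
So the memory order matches the most-significant-first order: 14 39 43 83.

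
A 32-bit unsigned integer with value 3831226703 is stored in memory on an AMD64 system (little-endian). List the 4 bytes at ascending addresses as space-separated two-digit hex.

3831226703 in hexadecimal, padded to 32 bits, is 0xE45BE14F.
Split into bytes (most-significant first): E4 5B E1 4F.
In little-endian order the low byte comes first in memory.
So at ascending addresses the bytes are 4F E1 5B E4.

4F E1 5B E4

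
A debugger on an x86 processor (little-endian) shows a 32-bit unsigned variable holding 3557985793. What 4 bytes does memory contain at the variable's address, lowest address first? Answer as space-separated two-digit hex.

3557985793 in hexadecimal, padded to 32 bits, is 0xD4128E01.
Split into bytes (most-significant first): D4 12 8E 01.
Little-endian stores the least-significant byte at the lowest address.
So at ascending addresses the bytes are 01 8E 12 D4.

01 8E 12 D4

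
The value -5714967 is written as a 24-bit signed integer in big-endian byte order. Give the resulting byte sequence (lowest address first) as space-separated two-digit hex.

A8 CB E9

Two's complement of -5714967 in 24 bits: 5714967 = 0x573417; invert → 0xA8CBE8; add 1 → 0xA8CBE9.
Split into bytes (most-significant first): A8 CB E9.
Big-endian stores the most-significant byte at the lowest address.
So the memory order matches the most-significant-first order: A8 CB E9.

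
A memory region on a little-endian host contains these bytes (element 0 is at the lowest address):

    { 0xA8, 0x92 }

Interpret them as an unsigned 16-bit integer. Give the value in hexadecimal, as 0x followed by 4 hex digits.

In little-endian order the low byte comes first in memory.
Reassemble most-significant byte first: 92 A8 → 0x92A8.

0x92A8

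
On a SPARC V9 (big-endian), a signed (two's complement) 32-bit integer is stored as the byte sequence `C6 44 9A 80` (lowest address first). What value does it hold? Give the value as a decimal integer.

-968582528

Big-endian: lowest address holds the most-significant byte.
The bytes are already most-significant first: 0xC6449A80.
Top bit is set, so as a signed 32-bit value this is 0xC6449A80 − 2^32 = -968582528.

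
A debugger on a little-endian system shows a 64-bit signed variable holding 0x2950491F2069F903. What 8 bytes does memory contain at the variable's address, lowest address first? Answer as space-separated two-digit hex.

03 F9 69 20 1F 49 50 29

Split into bytes (most-significant first): 29 50 49 1F 20 69 F9 03.
In little-endian order the low byte comes first in memory.
So at ascending addresses the bytes are 03 F9 69 20 1F 49 50 29.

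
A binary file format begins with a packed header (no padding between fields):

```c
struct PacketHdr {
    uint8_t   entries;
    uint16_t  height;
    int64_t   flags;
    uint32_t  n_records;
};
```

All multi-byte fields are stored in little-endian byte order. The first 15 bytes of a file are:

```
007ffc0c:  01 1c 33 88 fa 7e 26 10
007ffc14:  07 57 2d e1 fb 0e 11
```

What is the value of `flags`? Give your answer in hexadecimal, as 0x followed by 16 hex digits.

0x2D570710267EFA88

`flags` follows `entries` (1 B), `height` (2 B), so it starts at offset 1 + 2 = 3 and occupies 8 bytes.
Bytes at offsets 3..10: 88 FA 7E 26 10 07 57 2D.
Little-endian: lowest address holds the least-significant byte.
Reassemble most-significant byte first: 2D 57 07 10 26 7E FA 88 → 0x2D570710267EFA88.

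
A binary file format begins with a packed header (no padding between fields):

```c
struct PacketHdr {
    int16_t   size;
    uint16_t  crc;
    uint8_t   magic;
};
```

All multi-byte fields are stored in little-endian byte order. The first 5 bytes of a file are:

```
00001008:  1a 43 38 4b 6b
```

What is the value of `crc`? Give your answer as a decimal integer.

19256

`crc` follows `size` (2 bytes), so it starts at byte offset 2 and occupies 2 bytes.
Bytes at offsets 2..3: 38 4B.
Little-endian: lowest address holds the least-significant byte.
Reassemble most-significant byte first: 4B 38 → 0x4B38.
0x4B38 = 19256.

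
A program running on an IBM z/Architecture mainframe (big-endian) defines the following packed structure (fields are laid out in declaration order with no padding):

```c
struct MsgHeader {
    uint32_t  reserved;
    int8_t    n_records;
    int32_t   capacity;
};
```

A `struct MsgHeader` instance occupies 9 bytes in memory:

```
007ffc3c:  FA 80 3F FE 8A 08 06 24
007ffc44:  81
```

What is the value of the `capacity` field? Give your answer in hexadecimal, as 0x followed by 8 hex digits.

0x08062481

`capacity` follows `reserved` (4 B), `n_records` (1 B), so it starts at offset 4 + 1 = 5 and occupies 4 bytes.
Bytes at offsets 5..8: 08 06 24 81.
In big-endian order the high byte comes first in memory.
The bytes are already most-significant first: 0x08062481.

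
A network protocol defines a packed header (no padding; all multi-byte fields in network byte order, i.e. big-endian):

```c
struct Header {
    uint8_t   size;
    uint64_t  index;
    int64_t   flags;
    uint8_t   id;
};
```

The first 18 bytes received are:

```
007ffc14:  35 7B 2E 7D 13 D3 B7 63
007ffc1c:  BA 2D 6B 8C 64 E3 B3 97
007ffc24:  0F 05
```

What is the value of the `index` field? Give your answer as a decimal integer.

8876169439703688122

`index` follows `size` (1 byte), so it starts at byte offset 1 and occupies 8 bytes.
Bytes at offsets 1..8: 7B 2E 7D 13 D3 B7 63 BA.
Big-endian stores the most-significant byte at the lowest address.
The bytes are already most-significant first: 0x7B2E7D13D3B763BA.
0x7B2E7D13D3B763BA = 8876169439703688122.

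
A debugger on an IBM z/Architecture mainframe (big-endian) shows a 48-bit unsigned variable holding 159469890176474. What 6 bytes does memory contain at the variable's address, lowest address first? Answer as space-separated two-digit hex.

159469890176474 in hexadecimal, padded to 48 bits, is 0x91097A2805DA.
Split into bytes (most-significant first): 91 09 7A 28 05 DA.
Big-endian: lowest address holds the most-significant byte.
So the memory order matches the most-significant-first order: 91 09 7A 28 05 DA.

91 09 7A 28 05 DA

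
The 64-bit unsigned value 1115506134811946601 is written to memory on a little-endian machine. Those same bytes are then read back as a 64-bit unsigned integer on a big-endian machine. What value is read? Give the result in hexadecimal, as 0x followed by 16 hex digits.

0x692E3C5EEB127B0F

1115506134811946601 in 64-bit hexadecimal is 0x0F7B12EB5E3C2E69.
Stored little-endian, the bytes at ascending addresses are 69 2E 3C 5E EB 12 7B 0F.
Read back as big-endian, the last byte is least significant, giving 0x692E3C5EEB127B0F.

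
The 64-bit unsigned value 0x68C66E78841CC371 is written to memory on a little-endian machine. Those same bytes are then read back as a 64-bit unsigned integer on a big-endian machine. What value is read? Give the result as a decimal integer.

8197427102026221160

Stored little-endian, the bytes at ascending addresses are 71 C3 1C 84 78 6E C6 68.
Read back as big-endian, the last byte is least significant, giving 0x71C31C84786EC668.
0x71C31C84786EC668 = 8197427102026221160.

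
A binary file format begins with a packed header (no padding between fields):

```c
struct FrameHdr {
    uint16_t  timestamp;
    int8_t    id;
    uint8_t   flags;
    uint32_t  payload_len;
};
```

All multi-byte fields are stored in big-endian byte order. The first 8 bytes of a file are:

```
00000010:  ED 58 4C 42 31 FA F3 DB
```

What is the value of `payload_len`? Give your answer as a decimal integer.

`payload_len` follows `timestamp` (2 B), `id` (1 B), `flags` (1 B), so it starts at offset 2 + 1 + 1 = 4 and occupies 4 bytes.
Bytes at offsets 4..7: 31 FA F3 DB.
Big-endian stores the most-significant byte at the lowest address.
The bytes are already most-significant first: 0x31FAF3DB.
0x31FAF3DB = 838530011.

838530011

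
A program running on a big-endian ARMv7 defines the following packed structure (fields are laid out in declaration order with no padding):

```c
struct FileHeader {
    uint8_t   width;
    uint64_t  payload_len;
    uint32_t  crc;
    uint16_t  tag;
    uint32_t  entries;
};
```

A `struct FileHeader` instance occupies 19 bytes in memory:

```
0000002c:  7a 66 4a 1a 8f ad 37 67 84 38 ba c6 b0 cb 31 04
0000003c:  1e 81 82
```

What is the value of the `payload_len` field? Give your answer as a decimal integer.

`payload_len` follows `width` (1 byte), so it starts at byte offset 1 and occupies 8 bytes.
Bytes at offsets 1..8: 66 4A 1A 8F AD 37 67 84.
In big-endian order the high byte comes first in memory.
The bytes are already most-significant first: 0x664A1A8FAD376784.
0x664A1A8FAD376784 = 7370732944533972868.

7370732944533972868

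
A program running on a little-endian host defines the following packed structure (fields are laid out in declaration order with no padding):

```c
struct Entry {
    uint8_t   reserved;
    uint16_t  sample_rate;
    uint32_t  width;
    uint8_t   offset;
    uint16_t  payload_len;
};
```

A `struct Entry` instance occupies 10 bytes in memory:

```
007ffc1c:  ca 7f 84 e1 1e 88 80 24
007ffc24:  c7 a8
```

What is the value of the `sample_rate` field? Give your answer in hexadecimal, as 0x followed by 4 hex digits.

`sample_rate` follows `reserved` (1 byte), so it starts at byte offset 1 and occupies 2 bytes.
Bytes at offsets 1..2: 7F 84.
Little-endian stores the least-significant byte at the lowest address.
Reassemble most-significant byte first: 84 7F → 0x847F.

0x847F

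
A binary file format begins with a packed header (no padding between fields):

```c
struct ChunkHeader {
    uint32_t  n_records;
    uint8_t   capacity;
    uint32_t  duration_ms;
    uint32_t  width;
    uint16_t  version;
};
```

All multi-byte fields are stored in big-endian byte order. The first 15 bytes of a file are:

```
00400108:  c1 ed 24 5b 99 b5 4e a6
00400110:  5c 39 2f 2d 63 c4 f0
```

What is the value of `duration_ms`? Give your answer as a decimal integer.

`duration_ms` follows `n_records` (4 B), `capacity` (1 B), so it starts at offset 4 + 1 = 5 and occupies 4 bytes.
Bytes at offsets 5..8: B5 4E A6 5C.
Big-endian stores the most-significant byte at the lowest address.
The bytes are already most-significant first: 0xB54EA65C.
0xB54EA65C = 3041830492.

3041830492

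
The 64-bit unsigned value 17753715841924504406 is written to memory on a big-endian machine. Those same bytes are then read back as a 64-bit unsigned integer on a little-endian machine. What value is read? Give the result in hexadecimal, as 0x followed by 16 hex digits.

0x569B22B97EDE61F6

17753715841924504406 in 64-bit hexadecimal is 0xF661DE7EB9229B56.
Stored big-endian, the bytes at ascending addresses are F6 61 DE 7E B9 22 9B 56.
Read back as little-endian, the first byte is least significant, giving 0x569B22B97EDE61F6.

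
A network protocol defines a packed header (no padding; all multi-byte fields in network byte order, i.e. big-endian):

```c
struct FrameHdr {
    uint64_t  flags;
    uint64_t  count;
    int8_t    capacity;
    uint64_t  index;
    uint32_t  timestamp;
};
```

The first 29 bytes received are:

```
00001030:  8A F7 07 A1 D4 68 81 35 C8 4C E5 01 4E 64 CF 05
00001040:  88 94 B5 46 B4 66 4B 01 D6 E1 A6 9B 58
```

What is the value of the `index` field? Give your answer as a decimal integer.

10715548629022212566

`index` follows `flags` (8 B), `count` (8 B), `capacity` (1 B), so it starts at offset 8 + 8 + 1 = 17 and occupies 8 bytes.
Bytes at offsets 17..24: 94 B5 46 B4 66 4B 01 D6.
Big-endian: lowest address holds the most-significant byte.
The bytes are already most-significant first: 0x94B546B4664B01D6.
0x94B546B4664B01D6 = 10715548629022212566.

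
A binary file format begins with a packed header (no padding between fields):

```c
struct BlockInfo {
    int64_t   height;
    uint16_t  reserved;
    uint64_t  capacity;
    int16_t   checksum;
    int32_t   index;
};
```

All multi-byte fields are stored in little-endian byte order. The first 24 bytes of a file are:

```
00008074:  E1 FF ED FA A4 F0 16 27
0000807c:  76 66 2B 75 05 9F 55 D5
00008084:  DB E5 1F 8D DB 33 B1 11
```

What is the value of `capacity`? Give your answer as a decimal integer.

`capacity` follows `height` (8 B), `reserved` (2 B), so it starts at offset 8 + 2 = 10 and occupies 8 bytes.
Bytes at offsets 10..17: 2B 75 05 9F 55 D5 DB E5.
In little-endian order the low byte comes first in memory.
Reassemble most-significant byte first: E5 DB D5 55 9F 05 75 2B → 0xE5DBD5559F05752B.
0xE5DBD5559F05752B = 16563066618302002475.

16563066618302002475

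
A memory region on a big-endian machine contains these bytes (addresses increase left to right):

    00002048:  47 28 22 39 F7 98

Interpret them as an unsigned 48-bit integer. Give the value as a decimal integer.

In big-endian order the high byte comes first in memory.
The bytes are already most-significant first: 0x47282239F798.
0x47282239F798 = 78237698488216.

78237698488216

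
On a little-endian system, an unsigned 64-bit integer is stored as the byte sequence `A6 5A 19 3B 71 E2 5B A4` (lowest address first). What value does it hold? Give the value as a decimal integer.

Little-endian: lowest address holds the least-significant byte.
Reassemble most-significant byte first: A4 5B E2 71 3B 19 5A A6 → 0xA45BE2713B195AA6.
0xA45BE2713B195AA6 = 11843308621051550374.

11843308621051550374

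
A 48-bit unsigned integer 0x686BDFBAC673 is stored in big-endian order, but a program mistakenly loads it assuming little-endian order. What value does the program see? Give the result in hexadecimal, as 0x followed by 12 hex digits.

Stored big-endian, the bytes at ascending addresses are 68 6B DF BA C6 73.
Read back as little-endian, the first byte is least significant, giving 0x73C6BADF6B68.

0x73C6BADF6B68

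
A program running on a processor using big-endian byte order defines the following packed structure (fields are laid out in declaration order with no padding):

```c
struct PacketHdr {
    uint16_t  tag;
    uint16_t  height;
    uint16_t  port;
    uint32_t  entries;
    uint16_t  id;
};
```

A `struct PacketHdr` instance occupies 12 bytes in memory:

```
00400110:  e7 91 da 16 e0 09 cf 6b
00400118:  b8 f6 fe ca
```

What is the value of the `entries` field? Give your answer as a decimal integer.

`entries` follows `tag` (2 B), `height` (2 B), `port` (2 B), so it starts at offset 2 + 2 + 2 = 6 and occupies 4 bytes.
Bytes at offsets 6..9: CF 6B B8 F6.
Big-endian stores the most-significant byte at the lowest address.
The bytes are already most-significant first: 0xCF6BB8F6.
0xCF6BB8F6 = 3479943414.

3479943414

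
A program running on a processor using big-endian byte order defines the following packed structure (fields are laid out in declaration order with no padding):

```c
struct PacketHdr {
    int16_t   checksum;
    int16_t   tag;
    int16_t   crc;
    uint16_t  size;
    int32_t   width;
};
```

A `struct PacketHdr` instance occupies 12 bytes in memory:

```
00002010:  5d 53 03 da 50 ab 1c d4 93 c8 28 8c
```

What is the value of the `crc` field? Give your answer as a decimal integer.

20651

`crc` follows `checksum` (2 B), `tag` (2 B), so it starts at offset 2 + 2 = 4 and occupies 2 bytes.
Bytes at offsets 4..5: 50 AB.
In big-endian order the high byte comes first in memory.
The bytes are already most-significant first: 0x50AB.
0x50AB = 20651.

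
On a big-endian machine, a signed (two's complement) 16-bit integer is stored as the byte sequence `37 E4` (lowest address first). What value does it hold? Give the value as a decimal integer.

14308

Big-endian stores the most-significant byte at the lowest address.
The bytes are already most-significant first: 0x37E4.
0x37E4 = 14308.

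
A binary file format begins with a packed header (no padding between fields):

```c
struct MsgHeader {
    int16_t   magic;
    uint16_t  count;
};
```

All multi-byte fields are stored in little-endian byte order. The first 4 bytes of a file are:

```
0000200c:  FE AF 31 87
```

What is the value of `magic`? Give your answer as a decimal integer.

-20482

`magic` is the first field, at byte offset 0, occupying 2 bytes.
Bytes at offsets 0..1: FE AF.
Little-endian stores the least-significant byte at the lowest address.
Reassemble most-significant byte first: AF FE → 0xAFFE.
Top bit is set, so as a signed 16-bit value this is 0xAFFE − 2^16 = -20482.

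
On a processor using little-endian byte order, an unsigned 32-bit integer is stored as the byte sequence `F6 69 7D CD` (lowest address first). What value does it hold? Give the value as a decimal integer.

Little-endian stores the least-significant byte at the lowest address.
Reassemble most-significant byte first: CD 7D 69 F6 → 0xCD7D69F6.
0xCD7D69F6 = 3447548406.

3447548406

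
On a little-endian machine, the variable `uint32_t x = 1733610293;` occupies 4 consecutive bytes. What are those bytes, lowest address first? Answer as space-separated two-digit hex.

1733610293 in hexadecimal, padded to 32 bits, is 0x6754CB35.
Split into bytes (most-significant first): 67 54 CB 35.
Little-endian stores the least-significant byte at the lowest address.
So at ascending addresses the bytes are 35 CB 54 67.

35 CB 54 67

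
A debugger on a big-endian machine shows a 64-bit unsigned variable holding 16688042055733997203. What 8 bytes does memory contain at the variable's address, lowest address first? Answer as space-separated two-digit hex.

E7 97 D5 D5 28 CD EE 93

16688042055733997203 in hexadecimal, padded to 64 bits, is 0xE797D5D528CDEE93.
Split into bytes (most-significant first): E7 97 D5 D5 28 CD EE 93.
Big-endian: lowest address holds the most-significant byte.
So the memory order matches the most-significant-first order: E7 97 D5 D5 28 CD EE 93.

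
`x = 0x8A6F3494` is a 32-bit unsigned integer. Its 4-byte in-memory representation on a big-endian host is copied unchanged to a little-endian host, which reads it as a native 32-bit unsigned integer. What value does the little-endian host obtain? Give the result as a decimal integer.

Stored big-endian, the bytes at ascending addresses are 8A 6F 34 94.
Read back as little-endian, the first byte is least significant, giving 0x94346F8A.
0x94346F8A = 2486464394.

2486464394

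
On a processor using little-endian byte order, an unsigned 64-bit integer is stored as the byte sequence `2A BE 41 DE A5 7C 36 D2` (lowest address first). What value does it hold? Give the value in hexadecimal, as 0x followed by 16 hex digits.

Little-endian: lowest address holds the least-significant byte.
Reassemble most-significant byte first: D2 36 7C A5 DE 41 BE 2A → 0xD2367CA5DE41BE2A.

0xD2367CA5DE41BE2A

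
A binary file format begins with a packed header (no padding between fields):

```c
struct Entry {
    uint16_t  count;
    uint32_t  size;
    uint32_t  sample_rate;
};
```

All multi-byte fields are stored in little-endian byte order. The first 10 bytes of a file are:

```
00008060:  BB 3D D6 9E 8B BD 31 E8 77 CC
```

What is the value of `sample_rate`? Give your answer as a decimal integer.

`sample_rate` follows `count` (2 B), `size` (4 B), so it starts at offset 2 + 4 = 6 and occupies 4 bytes.
Bytes at offsets 6..9: 31 E8 77 CC.
In little-endian order the low byte comes first in memory.
Reassemble most-significant byte first: CC 77 E8 31 → 0xCC77E831.
0xCC77E831 = 3430410289.

3430410289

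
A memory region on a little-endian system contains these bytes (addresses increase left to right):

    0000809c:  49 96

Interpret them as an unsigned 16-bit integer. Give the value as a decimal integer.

38473

In little-endian order the low byte comes first in memory.
Reassemble most-significant byte first: 96 49 → 0x9649.
0x9649 = 38473.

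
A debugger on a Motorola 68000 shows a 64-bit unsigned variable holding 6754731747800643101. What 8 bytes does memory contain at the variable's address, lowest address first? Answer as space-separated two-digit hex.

6754731747800643101 in hexadecimal, padded to 64 bits, is 0x5DBDA0BC8CB5F61D.
Split into bytes (most-significant first): 5D BD A0 BC 8C B5 F6 1D.
Big-endian: lowest address holds the most-significant byte.
So the memory order matches the most-significant-first order: 5D BD A0 BC 8C B5 F6 1D.

5D BD A0 BC 8C B5 F6 1D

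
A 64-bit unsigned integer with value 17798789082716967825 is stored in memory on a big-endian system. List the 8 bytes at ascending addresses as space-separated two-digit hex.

F7 02 00 5E 63 72 13 91

17798789082716967825 in hexadecimal, padded to 64 bits, is 0xF702005E63721391.
Split into bytes (most-significant first): F7 02 00 5E 63 72 13 91.
In big-endian order the high byte comes first in memory.
So the memory order matches the most-significant-first order: F7 02 00 5E 63 72 13 91.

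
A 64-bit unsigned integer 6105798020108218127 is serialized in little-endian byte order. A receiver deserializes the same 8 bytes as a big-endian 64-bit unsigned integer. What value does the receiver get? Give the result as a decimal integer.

1112341875989593172

6105798020108218127 in 64-bit hexadecimal is 0x54BC26F30AD56F0F.
Stored little-endian, the bytes at ascending addresses are 0F 6F D5 0A F3 26 BC 54.
Read back as big-endian, the last byte is least significant, giving 0x0F6FD50AF326BC54.
0x0F6FD50AF326BC54 = 1112341875989593172.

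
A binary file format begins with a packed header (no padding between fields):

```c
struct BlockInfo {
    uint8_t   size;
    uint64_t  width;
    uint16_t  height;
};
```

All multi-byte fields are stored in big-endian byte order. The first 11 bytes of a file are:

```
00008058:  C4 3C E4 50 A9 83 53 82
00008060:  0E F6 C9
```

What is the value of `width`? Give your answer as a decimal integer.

`width` follows `size` (1 byte), so it starts at byte offset 1 and occupies 8 bytes.
Bytes at offsets 1..8: 3C E4 50 A9 83 53 82 0E.
In big-endian order the high byte comes first in memory.
The bytes are already most-significant first: 0x3CE450A98353820E.
0x3CE450A98353820E = 4387720625948688910.

4387720625948688910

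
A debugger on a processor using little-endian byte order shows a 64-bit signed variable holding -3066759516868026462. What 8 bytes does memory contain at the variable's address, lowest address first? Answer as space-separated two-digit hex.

Two's complement of -3066759516868026462 in 64 bits: 3066759516868026462 = 0x2A8F51883E77A05E; invert → 0xD570AE77C1885FA1; add 1 → 0xD570AE77C1885FA2.
Split into bytes (most-significant first): D5 70 AE 77 C1 88 5F A2.
Little-endian: lowest address holds the least-significant byte.
So at ascending addresses the bytes are A2 5F 88 C1 77 AE 70 D5.

A2 5F 88 C1 77 AE 70 D5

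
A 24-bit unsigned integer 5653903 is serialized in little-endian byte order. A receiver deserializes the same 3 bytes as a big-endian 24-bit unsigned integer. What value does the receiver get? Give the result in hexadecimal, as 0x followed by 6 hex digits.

0x8F4556

5653903 in 24-bit hexadecimal is 0x56458F.
Stored little-endian, the bytes at ascending addresses are 8F 45 56.
Read back as big-endian, the last byte is least significant, giving 0x8F4556.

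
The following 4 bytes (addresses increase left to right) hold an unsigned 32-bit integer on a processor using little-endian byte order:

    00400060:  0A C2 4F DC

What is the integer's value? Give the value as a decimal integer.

3696214538

In little-endian order the low byte comes first in memory.
Reassemble most-significant byte first: DC 4F C2 0A → 0xDC4FC20A.
0xDC4FC20A = 3696214538.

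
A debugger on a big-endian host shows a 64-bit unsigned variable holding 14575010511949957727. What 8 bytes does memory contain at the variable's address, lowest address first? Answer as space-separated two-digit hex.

CA 44 D6 D6 C2 5C 8A 5F

14575010511949957727 in hexadecimal, padded to 64 bits, is 0xCA44D6D6C25C8A5F.
Split into bytes (most-significant first): CA 44 D6 D6 C2 5C 8A 5F.
Big-endian: lowest address holds the most-significant byte.
So the memory order matches the most-significant-first order: CA 44 D6 D6 C2 5C 8A 5F.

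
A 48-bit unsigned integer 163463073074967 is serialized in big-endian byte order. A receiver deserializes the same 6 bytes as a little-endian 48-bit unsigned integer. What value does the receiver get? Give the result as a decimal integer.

163463073074967 in 48-bit hexadecimal is 0x94AB36678F17.
Stored big-endian, the bytes at ascending addresses are 94 AB 36 67 8F 17.
Read back as little-endian, the first byte is least significant, giving 0x178F6736AB94.
0x178F6736AB94 = 25904679398292.

25904679398292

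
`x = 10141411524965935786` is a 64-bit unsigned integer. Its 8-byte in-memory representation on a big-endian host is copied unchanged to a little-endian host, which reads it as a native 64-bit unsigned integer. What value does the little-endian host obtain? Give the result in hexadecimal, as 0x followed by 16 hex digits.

10141411524965935786 in 64-bit hexadecimal is 0x8CBD880CEAA5AAAA.
Stored big-endian, the bytes at ascending addresses are 8C BD 88 0C EA A5 AA AA.
Read back as little-endian, the first byte is least significant, giving 0xAAAAA5EA0C88BD8C.

0xAAAAA5EA0C88BD8C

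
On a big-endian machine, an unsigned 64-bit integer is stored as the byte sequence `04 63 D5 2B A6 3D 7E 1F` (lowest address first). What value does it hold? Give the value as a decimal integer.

316330782295424543

Big-endian: lowest address holds the most-significant byte.
The bytes are already most-significant first: 0x0463D52BA63D7E1F.
0x0463D52BA63D7E1F = 316330782295424543.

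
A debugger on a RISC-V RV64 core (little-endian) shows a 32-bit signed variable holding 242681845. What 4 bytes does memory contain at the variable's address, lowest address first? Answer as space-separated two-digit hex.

F5 07 77 0E

242681845 in hexadecimal, padded to 32 bits, is 0x0E7707F5.
Split into bytes (most-significant first): 0E 77 07 F5.
Little-endian: lowest address holds the least-significant byte.
So at ascending addresses the bytes are F5 07 77 0E.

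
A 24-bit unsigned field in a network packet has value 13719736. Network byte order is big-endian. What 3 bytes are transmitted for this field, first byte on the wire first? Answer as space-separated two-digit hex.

D1 58 B8

13719736 in hexadecimal, padded to 24 bits, is 0xD158B8.
Split into bytes (most-significant first): D1 58 B8.
Big-endian: lowest address holds the most-significant byte.
So the memory order matches the most-significant-first order: D1 58 B8.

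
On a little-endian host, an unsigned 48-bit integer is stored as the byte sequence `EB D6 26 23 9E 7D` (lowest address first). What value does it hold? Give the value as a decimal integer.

In little-endian order the low byte comes first in memory.
Reassemble most-significant byte first: 7D 9E 23 26 D6 EB → 0x7D9E2326D6EB.
0x7D9E2326D6EB = 138118148052715.

138118148052715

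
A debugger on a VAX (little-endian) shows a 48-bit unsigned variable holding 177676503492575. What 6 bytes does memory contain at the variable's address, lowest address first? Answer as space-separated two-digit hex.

177676503492575 in hexadecimal, padded to 48 bits, is 0xA19888E027DF.
Split into bytes (most-significant first): A1 98 88 E0 27 DF.
Little-endian: lowest address holds the least-significant byte.
So at ascending addresses the bytes are DF 27 E0 88 98 A1.

DF 27 E0 88 98 A1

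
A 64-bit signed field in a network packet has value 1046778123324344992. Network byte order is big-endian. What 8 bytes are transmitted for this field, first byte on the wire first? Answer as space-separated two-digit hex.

1046778123324344992 in hexadecimal, padded to 64 bits, is 0x0E86E7283765CAA0.
Split into bytes (most-significant first): 0E 86 E7 28 37 65 CA A0.
Big-endian: lowest address holds the most-significant byte.
So the memory order matches the most-significant-first order: 0E 86 E7 28 37 65 CA A0.

0E 86 E7 28 37 65 CA A0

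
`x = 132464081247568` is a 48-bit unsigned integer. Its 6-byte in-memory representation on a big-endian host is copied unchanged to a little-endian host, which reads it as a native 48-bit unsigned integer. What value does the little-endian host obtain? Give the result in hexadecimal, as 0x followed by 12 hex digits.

132464081247568 in 48-bit hexadecimal is 0x7879B2821D50.
Stored big-endian, the bytes at ascending addresses are 78 79 B2 82 1D 50.
Read back as little-endian, the first byte is least significant, giving 0x501D82B27978.

0x501D82B27978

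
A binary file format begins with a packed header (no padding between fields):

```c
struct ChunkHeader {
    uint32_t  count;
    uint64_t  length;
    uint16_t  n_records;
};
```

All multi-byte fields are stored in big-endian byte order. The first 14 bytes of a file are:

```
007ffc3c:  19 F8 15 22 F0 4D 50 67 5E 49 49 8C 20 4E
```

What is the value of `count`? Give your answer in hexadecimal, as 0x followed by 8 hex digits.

`count` is the first field, at byte offset 0, occupying 4 bytes.
Bytes at offsets 0..3: 19 F8 15 22.
In big-endian order the high byte comes first in memory.
The bytes are already most-significant first: 0x19F81522.

0x19F81522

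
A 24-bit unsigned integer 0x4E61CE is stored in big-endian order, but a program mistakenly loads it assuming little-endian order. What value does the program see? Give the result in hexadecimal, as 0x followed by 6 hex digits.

Stored big-endian, the bytes at ascending addresses are 4E 61 CE.
Read back as little-endian, the first byte is least significant, giving 0xCE614E.

0xCE614E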